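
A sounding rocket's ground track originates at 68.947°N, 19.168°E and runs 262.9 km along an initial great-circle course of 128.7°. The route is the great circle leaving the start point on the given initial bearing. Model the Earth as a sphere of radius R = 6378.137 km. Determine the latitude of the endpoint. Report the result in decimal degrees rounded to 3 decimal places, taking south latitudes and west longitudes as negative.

latitude 67.399°

The arc subtends δ = 262.9/6378.137 = 0.041219 rad at the centre.
Start latitude φ₁ = 1.203352 rad; initial bearing θ = 2.246239 rad.
Applying the spherical law of cosines for sides, sin φ₂ = sin φ₁ cos δ + cos φ₁ sin δ cos θ = 0.923200, so φ₂ = 67.399°.
For the longitude increment, Δλ = atan2( sin θ sin δ cos φ₁, cos δ − sin φ₁ sin φ₂ ) = atan2(0.011553, 0.137575) = 4.800°.
Hence λ₂ = 19.168° + 4.800° = 23.968°.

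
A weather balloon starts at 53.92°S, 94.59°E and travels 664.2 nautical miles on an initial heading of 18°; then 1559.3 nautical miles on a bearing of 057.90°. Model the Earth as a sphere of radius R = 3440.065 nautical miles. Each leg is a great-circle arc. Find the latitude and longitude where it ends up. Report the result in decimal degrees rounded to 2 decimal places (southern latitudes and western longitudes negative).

latitude -26.56°, longitude 123.76°

Apply the spherical direct solution leg by leg, carrying full precision between legs.
Leg 1: from (-53.92°, 94.59°), δ = 664.2/3440.065 = 0.193078 rad, θ = 18° → φ = -43.29°, λ = 99.26°.
Leg 2: from (-43.29°, 99.26°), δ = 1559.3/3440.065 = 0.453276 rad, θ = 57.9° → φ = -26.56°, λ = 123.76°.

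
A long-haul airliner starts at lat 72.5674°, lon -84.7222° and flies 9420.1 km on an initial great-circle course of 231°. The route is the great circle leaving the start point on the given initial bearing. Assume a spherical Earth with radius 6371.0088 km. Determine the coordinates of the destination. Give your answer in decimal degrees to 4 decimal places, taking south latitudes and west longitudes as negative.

latitude -5.7326°, longitude -135.7758°

Angular distance δ = d/R = 9420.1 / 6371.0088 = 1.478588 rad.
Converting: φ₁ = 1.266540 rad, θ = 4.031711 rad.
Destination latitude: φ₂ = arcsin( sin φ₁ cos δ + cos φ₁ sin δ cos θ ) = arcsin(-0.099885) = -5.7326°.
Then Δλ = atan2(-0.231831, 0.187375) = -0.891053 rad, from sin θ sin δ cos φ₁ over cos δ − sin φ₁ sin φ₂.
λ₂ = λ₁ + Δλ = -135.7758°.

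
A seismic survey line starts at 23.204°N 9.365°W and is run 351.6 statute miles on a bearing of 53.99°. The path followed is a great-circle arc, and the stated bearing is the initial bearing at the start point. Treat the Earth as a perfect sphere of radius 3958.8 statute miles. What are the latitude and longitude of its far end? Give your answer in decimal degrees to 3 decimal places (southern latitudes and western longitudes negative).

latitude 26.128°, longitude -4.781°

Central angle δ = d/R = 0.088815 rad.
Converting: φ₁ = 0.404986 rad, θ = 0.942303 rad.
Applying the spherical law of cosines for sides, sin φ₂ = sin φ₁ cos δ + cos φ₁ sin δ cos θ = 0.440383, so φ₂ = 26.128°.
For the longitude increment, Δλ = atan2( sin θ sin δ cos φ₁, cos δ − sin φ₁ sin φ₂ ) = atan2(0.065945, 0.822545) = 4.584°.
λ₂ = λ₁ + Δλ = -4.781°.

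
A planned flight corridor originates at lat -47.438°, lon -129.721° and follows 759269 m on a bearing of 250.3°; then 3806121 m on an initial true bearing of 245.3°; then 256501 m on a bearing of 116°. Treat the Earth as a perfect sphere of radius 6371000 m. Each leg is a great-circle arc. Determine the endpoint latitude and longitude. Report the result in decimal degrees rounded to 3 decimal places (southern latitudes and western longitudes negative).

latitude -52.248°, longitude 168.984°

Apply the spherical direct solution leg by leg, carrying full precision between legs.
Leg 1: from (-47.438°, -129.721°), δ = 759269/6371000 = 0.119176 rad, θ = 250.3° → φ = -49.326°, λ = -139.610°.
Leg 2: from (-49.326°, -139.610°), δ = 3806121/6371000 = 0.597413 rad, θ = 245.3° → φ = -51.285°, λ = 165.597°.
Leg 3: from (-51.285°, 165.597°), δ = 256501/6371000 = 0.040261 rad, θ = 116° → φ = -52.248°, λ = 168.984°.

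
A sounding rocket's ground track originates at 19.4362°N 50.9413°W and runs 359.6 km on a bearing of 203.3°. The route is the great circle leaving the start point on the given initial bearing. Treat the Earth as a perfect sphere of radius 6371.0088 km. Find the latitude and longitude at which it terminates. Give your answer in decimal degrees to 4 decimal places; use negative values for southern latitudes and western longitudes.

The arc subtends δ = 359.6/6371.0088 = 0.056443 rad at the centre.
Start latitude φ₁ = 0.339226 rad; initial bearing θ = 3.548254 rad.
Destination latitude: φ₂ = arcsin( sin φ₁ cos δ + cos φ₁ sin δ cos θ ) = arcsin(0.283367) = 16.4613°.
Δλ = atan2( sin θ sin δ cos φ₁ , cos δ − sin φ₁ sin φ₂ ) = atan2(-0.021042, 0.904115) = -0.023270 rad = -1.3333°.
λ₂ = λ₁ + Δλ = -52.2746°.

latitude 16.4613°, longitude -52.2746°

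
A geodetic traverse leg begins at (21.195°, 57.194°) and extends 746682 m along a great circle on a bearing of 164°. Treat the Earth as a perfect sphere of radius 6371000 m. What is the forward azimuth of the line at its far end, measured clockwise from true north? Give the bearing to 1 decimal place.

Angular distance δ = d/R = 746682 / 6371000 = 0.117200 rad.
With φ₁ = 21.195° = 0.369923 rad and θ = 164° = 2.862340 rad:
sin φ₂ = sin φ₁ cos δ + cos φ₁ sin δ cos θ = (0.361543)(0.993140) + (0.932355)(0.116932)(-0.961262) = 0.254264
φ₂ = asin(0.254264) = 0.257087 rad = 14.730°.
Then Δλ = atan2(0.030051, 0.901212) = 0.033332 rad, from sin θ sin δ cos φ₁ over cos δ − sin φ₁ sin φ₂.
λ₂ = λ₁ + Δλ = 59.104°.
The forward bearing on arrival equals the back-azimuth from the destination plus 180°.
Back-azimuth from P₂ (14.7°, 59.1°) to P₁ (21.2°, 57.2°), with Δλ' = λ₁ − λ₂ = -1.9°: atan2( sin Δλ' cos φ₁ , cos φ₂ sin φ₁ − sin φ₂ cos φ₁ cos Δλ' ) = 344.6°.
Final bearing = (344.6° + 180°) mod 360° = 164.6°.

final bearing 164.6°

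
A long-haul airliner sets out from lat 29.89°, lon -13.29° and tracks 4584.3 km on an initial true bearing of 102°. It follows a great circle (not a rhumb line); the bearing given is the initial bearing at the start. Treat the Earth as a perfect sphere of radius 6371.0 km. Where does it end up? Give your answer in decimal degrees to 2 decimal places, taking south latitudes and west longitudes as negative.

Angular distance δ = d/R = 4584.3 / 6371 = 0.719557 rad.
Converting: φ₁ = 0.521679 rad, θ = 1.780236 rad.
Applying the spherical law of cosines for sides, sin φ₂ = sin φ₁ cos δ + cos φ₁ sin δ cos θ = 0.256000, so φ₂ = 14.83°.
Δλ = atan2( sin θ sin δ cos φ₁ , cos δ − sin φ₁ sin φ₂ ) = atan2(0.558901, 0.624524) = 0.730003 rad = 41.83°.
λ₂ = -13.29° + 41.83° = 28.54°.

latitude 14.83°, longitude 28.54°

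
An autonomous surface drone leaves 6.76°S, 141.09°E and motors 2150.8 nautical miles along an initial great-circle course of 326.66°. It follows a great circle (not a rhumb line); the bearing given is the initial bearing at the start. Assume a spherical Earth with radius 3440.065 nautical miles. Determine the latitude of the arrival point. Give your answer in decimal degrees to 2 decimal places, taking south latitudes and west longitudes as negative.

latitude 22.96°

δ = 2150.8/3440.065 = 0.625221 rad (35.8225°).
Converting: φ₁ = -0.117984 rad, θ = 5.701293 rad.
Destination latitude: φ₂ = arcsin( sin φ₁ cos δ + cos φ₁ sin δ cos θ ) = arcsin(0.390111) = 22.96°.
Δλ = atan2( sin θ sin δ cos φ₁ , cos δ − sin φ₁ sin φ₂ ) = atan2(-0.319435, 0.856754) = -0.356879 rad = -20.45°.
Hence λ₂ = 141.09° + -20.45° = 120.64°.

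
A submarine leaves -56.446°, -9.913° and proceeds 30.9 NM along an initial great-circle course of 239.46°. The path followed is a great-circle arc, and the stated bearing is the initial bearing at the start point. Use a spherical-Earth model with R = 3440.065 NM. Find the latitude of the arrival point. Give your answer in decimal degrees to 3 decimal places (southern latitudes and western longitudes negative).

Angular distance δ = d/R = 30.9 / 3440.065 = 0.008982 rad.
Start latitude φ₁ = -0.985169 rad; initial bearing θ = 4.179365 rad.
sin φ₂ = sin φ₁ cos δ + cos φ₁ sin δ cos θ = (-0.833365)(0.999960) + (0.552723)(0.008982)(-0.508140) = -0.835854
φ₂ = asin(-0.835854) = -0.989687 rad = -56.705°.
Then Δλ = atan2(-0.004276, 0.303388) = -0.014093 rad, from sin θ sin δ cos φ₁ over cos δ − sin φ₁ sin φ₂.
λ₂ = λ₁ + Δλ = -10.720°.

latitude -56.705°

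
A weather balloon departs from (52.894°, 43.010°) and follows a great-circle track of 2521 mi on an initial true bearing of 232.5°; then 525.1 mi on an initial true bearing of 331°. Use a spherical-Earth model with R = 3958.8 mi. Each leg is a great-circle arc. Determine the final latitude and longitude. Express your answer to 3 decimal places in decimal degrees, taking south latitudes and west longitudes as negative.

latitude 31.596°, longitude 7.322°

Apply the spherical direct solution leg by leg, carrying full precision between legs.
Leg 1: from (52.894°, 43.010°), δ = 2521/3958.8 = 0.636809 rad, θ = 232.5° → φ = 25.013°, λ = 11.639°.
Leg 2: from (25.013°, 11.639°), δ = 525.1/3958.8 = 0.132641 rad, θ = 331° → φ = 31.596°, λ = 7.322°.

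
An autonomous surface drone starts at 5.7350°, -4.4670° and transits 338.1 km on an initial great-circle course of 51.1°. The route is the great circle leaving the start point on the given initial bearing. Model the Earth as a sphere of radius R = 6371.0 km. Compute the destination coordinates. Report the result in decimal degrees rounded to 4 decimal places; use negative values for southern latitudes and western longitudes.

δ = 338.1/6371 = 0.053069 rad (3.0406°).
Converting: φ₁ = 0.100095 rad, θ = 0.891863 rad.
sin φ₂ = sin φ₁ cos δ + cos φ₁ sin δ cos θ = (0.099928)(0.998592) + (0.994995)(0.053044)(0.627963) = 0.132930
φ₂ = asin(0.132930) = 0.133324 rad = 7.6389°.
Then Δλ = atan2(0.041074, 0.985309) = 0.041663 rad, from sin θ sin δ cos φ₁ over cos δ − sin φ₁ sin φ₂.
λ₂ = -4.4670° + 2.3871° = -2.0799°.

latitude 7.6389°, longitude -2.0799°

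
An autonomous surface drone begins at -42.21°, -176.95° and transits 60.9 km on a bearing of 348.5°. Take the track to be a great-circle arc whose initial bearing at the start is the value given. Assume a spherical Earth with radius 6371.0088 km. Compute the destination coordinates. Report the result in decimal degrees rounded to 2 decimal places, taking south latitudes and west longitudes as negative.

latitude -41.67°, longitude -177.10°

δ = 60.9/6371.0088 = 0.009559 rad (0.5477°).
Converting: φ₁ = -0.736703 rad, θ = 6.082472 rad.
sin φ₂ = sin φ₁ cos δ + cos φ₁ sin δ cos θ = (-0.671850)(0.999954) + (0.740687)(0.009559)(0.979925) = -0.664881
φ₂ = asin(-0.664881) = -0.727335 rad = -41.67°.
For the longitude increment, Δλ = atan2( sin θ sin δ cos φ₁, cos δ − sin φ₁ sin φ₂ ) = atan2(-0.001412, 0.553254) = -0.15°.
Hence λ₂ = -176.95° + -0.15° = -177.10°.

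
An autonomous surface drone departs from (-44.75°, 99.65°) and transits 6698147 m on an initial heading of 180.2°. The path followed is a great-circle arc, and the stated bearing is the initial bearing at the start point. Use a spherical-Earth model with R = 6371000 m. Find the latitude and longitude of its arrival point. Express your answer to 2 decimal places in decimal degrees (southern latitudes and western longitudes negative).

Central angle δ = d/R = 1.051349 rad.
Start latitude φ₁ = -0.781035 rad; initial bearing θ = 3.145083 rad.
sin φ₂ = sin φ₁ cos δ + cos φ₁ sin δ cos θ = (-0.704015)(0.496400) + (0.710185)(0.868094)(-0.999994) = -0.965977
φ₂ = asin(-0.965977) = -1.309194 rad = -75.01°.
Then Δλ = atan2(-0.002152, -0.183662) = -3.129876 rad, from sin θ sin δ cos φ₁ over cos δ − sin φ₁ sin φ₂.
λ₂ = 99.65° + -179.33° = -79.68°.

latitude -75.01°, longitude -79.68°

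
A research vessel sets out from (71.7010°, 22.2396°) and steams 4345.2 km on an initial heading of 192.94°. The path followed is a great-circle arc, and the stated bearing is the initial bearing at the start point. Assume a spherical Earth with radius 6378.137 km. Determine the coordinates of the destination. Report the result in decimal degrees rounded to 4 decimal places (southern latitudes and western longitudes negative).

latitude 33.0098°, longitude 12.5580°

Central angle δ = d/R = 0.681265 rad.
Converting: φ₁ = 1.251419 rad, θ = 3.367438 rad.
Applying the spherical law of cosines for sides, sin φ₂ = sin φ₁ cos δ + cos φ₁ sin δ cos θ = 0.544783, so φ₂ = 33.0098°.
Then Δλ = atan2(-0.044279, 0.259543) = -0.168976 rad, from sin θ sin δ cos φ₁ over cos δ − sin φ₁ sin φ₂.
λ₂ = λ₁ + Δλ = 12.5580°.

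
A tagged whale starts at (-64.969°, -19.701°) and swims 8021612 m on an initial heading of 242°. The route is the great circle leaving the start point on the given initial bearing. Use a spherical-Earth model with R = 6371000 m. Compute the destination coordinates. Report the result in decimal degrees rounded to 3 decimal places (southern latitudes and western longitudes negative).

latitude -27.837°, longitude -127.828°

δ = 8021612/6371000 = 1.259082 rad (72.1401°).
With φ₁ = -64.969° = -1.133923 rad and θ = 242° = 4.223697 rad:
Destination latitude: φ₂ = arcsin( sin φ₁ cos δ + cos φ₁ sin δ cos θ ) = arcsin(-0.466951) = -27.837°.
Then Δλ = atan2(-0.355579, -0.116404) = -1.887164 rad, from sin θ sin δ cos φ₁ over cos δ − sin φ₁ sin φ₂.
λ₂ = -19.701° + -108.127° = -127.828°.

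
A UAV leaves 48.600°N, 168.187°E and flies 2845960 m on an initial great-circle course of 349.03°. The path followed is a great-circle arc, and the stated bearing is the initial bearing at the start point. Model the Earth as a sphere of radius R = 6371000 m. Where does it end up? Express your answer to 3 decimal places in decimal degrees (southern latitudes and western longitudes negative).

latitude 73.131°, longitude 151.730°

δ = 2845960/6371000 = 0.446705 rad (25.5943°).
Start latitude φ₁ = 0.848230 rad; initial bearing θ = 6.091723 rad.
Applying the spherical law of cosines for sides, sin φ₂ = sin φ₁ cos δ + cos φ₁ sin δ cos θ = 0.956971, so φ₂ = 73.131°.
For the longitude increment, Δλ = atan2( sin θ sin δ cos φ₁, cos δ − sin φ₁ sin φ₂ ) = atan2(-0.054364, 0.184041) = -16.457°.
λ₂ = λ₁ + Δλ = 151.730°.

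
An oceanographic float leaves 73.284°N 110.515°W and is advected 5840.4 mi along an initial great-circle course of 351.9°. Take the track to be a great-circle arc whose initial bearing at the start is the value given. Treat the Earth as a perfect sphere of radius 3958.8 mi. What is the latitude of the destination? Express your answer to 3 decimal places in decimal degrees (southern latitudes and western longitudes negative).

latitude 22.011°

Central angle δ = d/R = 1.475296 rad.
Start latitude φ₁ = 1.279047 rad; initial bearing θ = 6.141814 rad.
Applying the spherical law of cosines for sides, sin φ₂ = sin φ₁ cos δ + cos φ₁ sin δ cos θ = 0.374787, so φ₂ = 22.011°.
Δλ = atan2( sin θ sin δ cos φ₁ , cos δ − sin φ₁ sin φ₂ ) = atan2(-0.040342, -0.263594) = -2.989723 rad = -171.299°.
λ₂ = -110.515° + -171.299° = -281.814°, normalized to (−180°, 180°] → 78.186°.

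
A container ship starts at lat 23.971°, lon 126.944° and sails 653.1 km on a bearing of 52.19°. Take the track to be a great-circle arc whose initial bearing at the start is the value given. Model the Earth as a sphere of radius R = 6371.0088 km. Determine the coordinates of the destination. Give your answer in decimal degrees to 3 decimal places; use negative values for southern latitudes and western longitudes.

latitude 27.482°, longitude 132.173°

The arc subtends δ = 653.1/6371.0088 = 0.102511 rad at the centre.
With φ₁ = 23.971° = 0.418373 rad and θ = 52.19° = 0.910887 rad:
Destination latitude: φ₂ = arcsin( sin φ₁ cos δ + cos φ₁ sin δ cos θ ) = arcsin(0.461465) = 27.482°.
For the longitude increment, Δλ = atan2( sin θ sin δ cos φ₁, cos δ − sin φ₁ sin φ₂ ) = atan2(0.073874, 0.807269) = 5.229°.
λ₂ = λ₁ + Δλ = 132.173°.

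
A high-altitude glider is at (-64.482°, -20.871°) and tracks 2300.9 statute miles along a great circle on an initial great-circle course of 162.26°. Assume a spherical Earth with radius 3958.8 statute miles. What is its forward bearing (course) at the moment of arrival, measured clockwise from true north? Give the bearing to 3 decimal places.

final bearing 40.712°

The arc subtends δ = 2300.9/3958.8 = 0.581211 rad at the centre.
With φ₁ = -64.482° = -1.125423 rad and θ = 162.26° = 2.831971 rad:
Destination latitude: φ₂ = arcsin( sin φ₁ cos δ + cos φ₁ sin δ cos θ ) = arcsin(-0.979541) = -78.390°.
Δλ = atan2( sin θ sin δ cos φ₁ , cos δ − sin φ₁ sin φ₂ ) = atan2(0.072068, -0.048189) = 2.160178 rad = 123.769°.
λ₂ = -20.871° + 123.769° = 102.898°.
The forward bearing on arrival equals the back-azimuth from the destination plus 180°.
Back-azimuth from P₂ (-78.390°, 102.898°) to P₁ (-64.482°, -20.871°), with Δλ' = λ₁ − λ₂ = -123.769°: atan2( sin Δλ' cos φ₁ , cos φ₂ sin φ₁ − sin φ₂ cos φ₁ cos Δλ' ) = 220.712°.
Final bearing = (220.712° + 180°) mod 360° = 40.712°.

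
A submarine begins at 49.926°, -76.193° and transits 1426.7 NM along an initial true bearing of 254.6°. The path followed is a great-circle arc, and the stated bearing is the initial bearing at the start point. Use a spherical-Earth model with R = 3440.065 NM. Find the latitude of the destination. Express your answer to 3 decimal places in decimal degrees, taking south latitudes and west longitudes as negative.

The arc subtends δ = 1426.7/3440.065 = 0.414731 rad at the centre.
Start latitude φ₁ = 0.871373 rad; initial bearing θ = 4.443608 rad.
sin φ₂ = sin φ₁ cos δ + cos φ₁ sin δ cos θ = (0.765214)(0.915225) + (0.643776)(0.402943)(-0.265556) = 0.631456
φ₂ = asin(0.631456) = 0.683429 rad = 39.158°.
Δλ = atan2( sin θ sin δ cos φ₁ , cos δ − sin φ₁ sin φ₂ ) = atan2(-0.250092, 0.432026) = -0.524746 rad = -30.066°.
λ₂ = -76.193° + -30.066° = -106.259°.

latitude 39.158°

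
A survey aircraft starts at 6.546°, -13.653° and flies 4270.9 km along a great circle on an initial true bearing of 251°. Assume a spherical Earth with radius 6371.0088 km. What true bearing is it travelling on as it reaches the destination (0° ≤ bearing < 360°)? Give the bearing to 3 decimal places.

δ = 4270.9/6371.0088 = 0.670365 rad (38.4091°).
With φ₁ = 6.546° = 0.114249 rad and θ = 251° = 4.380776 rad:
Destination latitude: φ₂ = arcsin( sin φ₁ cos δ + cos φ₁ sin δ cos θ ) = arcsin(-0.111617) = -6.409°.
Δλ = atan2( sin θ sin δ cos φ₁ , cos δ − sin φ₁ sin φ₂ ) = atan2(-0.583594, 0.796320) = -0.632444 rad = -36.236°.
λ₂ = -13.653° + -36.236° = -49.889°.
The forward bearing on arrival equals the back-azimuth from the destination plus 180°.
Back-azimuth from P₂ (-6.409°, -49.889°) to P₁ (6.546°, -13.653°), with Δλ' = λ₁ − λ₂ = 36.236°: atan2( sin Δλ' cos φ₁ , cos φ₂ sin φ₁ − sin φ₂ cos φ₁ cos Δλ' ) = 70.955°.
Final bearing = (70.955° + 180°) mod 360° = 250.955°.

final bearing 250.955°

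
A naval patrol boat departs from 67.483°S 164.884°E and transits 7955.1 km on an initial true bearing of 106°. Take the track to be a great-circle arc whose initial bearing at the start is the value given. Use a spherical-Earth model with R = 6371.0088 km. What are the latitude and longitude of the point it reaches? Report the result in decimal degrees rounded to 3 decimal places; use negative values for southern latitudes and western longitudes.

latitude -23.117°, longitude -97.602°

δ = 7955.1/6371.0088 = 1.248641 rad (71.5418°).
Converting: φ₁ = -1.177801 rad, θ = 1.850049 rad.
Applying the spherical law of cosines for sides, sin φ₂ = sin φ₁ cos δ + cos φ₁ sin δ cos θ = -0.392603, so φ₂ = -23.117°.
For the longitude increment, Δλ = atan2( sin θ sin δ cos φ₁, cos δ − sin φ₁ sin φ₂ ) = atan2(0.349184, -0.046061) = 97.514°.
λ₂ = 164.884° + 97.514° = 262.398°, normalized to (−180°, 180°] → -97.602°.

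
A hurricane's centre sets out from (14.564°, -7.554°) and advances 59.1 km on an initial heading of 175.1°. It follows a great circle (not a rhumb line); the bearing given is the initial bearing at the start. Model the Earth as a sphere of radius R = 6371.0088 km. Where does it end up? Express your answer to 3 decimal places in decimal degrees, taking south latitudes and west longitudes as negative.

δ = 59.1/6371.0088 = 0.009276 rad (0.5315°).
Start latitude φ₁ = 0.254190 rad; initial bearing θ = 3.056072 rad.
Destination latitude: φ₂ = arcsin( sin φ₁ cos δ + cos φ₁ sin δ cos θ ) = arcsin(0.242505) = 14.034°.
Δλ = atan2( sin θ sin δ cos φ₁ , cos δ − sin φ₁ sin φ₂ ) = atan2(0.000767, 0.938976) = 0.000817 rad = 0.047°.
λ₂ = -7.554° + 0.047° = -7.507°.

latitude 14.034°, longitude -7.507°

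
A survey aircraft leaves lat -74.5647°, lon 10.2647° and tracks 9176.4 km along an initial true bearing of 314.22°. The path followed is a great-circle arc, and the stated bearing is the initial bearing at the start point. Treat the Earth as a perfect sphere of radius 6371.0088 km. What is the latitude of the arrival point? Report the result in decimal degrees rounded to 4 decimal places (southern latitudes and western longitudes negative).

Central angle δ = d/R = 1.440337 rad.
Converting: φ₁ = -1.301400 rad, θ = 5.484174 rad.
Destination latitude: φ₂ = arcsin( sin φ₁ cos δ + cos φ₁ sin δ cos θ ) = arcsin(0.058642) = 3.3619°.
Δλ = atan2( sin θ sin δ cos φ₁ , cos δ − sin φ₁ sin φ₂ ) = atan2(-0.189120, 0.186617) = -0.792061 rad = -45.3817°.
λ₂ = 10.2647° + -45.3817° = -35.1170°.

latitude 3.3619°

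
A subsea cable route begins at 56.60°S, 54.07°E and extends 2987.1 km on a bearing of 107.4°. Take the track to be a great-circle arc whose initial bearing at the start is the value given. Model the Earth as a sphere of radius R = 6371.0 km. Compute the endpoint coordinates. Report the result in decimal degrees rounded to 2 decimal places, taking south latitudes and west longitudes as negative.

Central angle δ = d/R = 0.468859 rad.
With φ₁ = -56.60° = -0.987856 rad and θ = 107.4° = 1.874484 rad:
Destination latitude: φ₂ = arcsin( sin φ₁ cos δ + cos φ₁ sin δ cos θ ) = arcsin(-0.819140) = -55.00°.
Δλ = atan2( sin θ sin δ cos φ₁ , cos δ − sin φ₁ sin φ₂ ) = atan2(0.237362, 0.208227) = 0.850691 rad = 48.74°.
λ₂ = 54.07° + 48.74° = 102.81°.

latitude -55.00°, longitude 102.81°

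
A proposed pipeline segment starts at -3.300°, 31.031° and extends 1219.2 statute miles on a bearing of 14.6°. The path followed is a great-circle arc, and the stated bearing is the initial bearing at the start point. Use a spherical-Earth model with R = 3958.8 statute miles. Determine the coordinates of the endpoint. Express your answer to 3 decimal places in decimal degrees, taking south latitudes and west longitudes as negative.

latitude 13.768°, longitude 35.543°

The arc subtends δ = 1219.2/3958.8 = 0.307972 rad at the centre.
Start latitude φ₁ = -0.057596 rad; initial bearing θ = 0.254818 rad.
Destination latitude: φ₂ = arcsin( sin φ₁ cos δ + cos φ₁ sin δ cos θ ) = arcsin(0.237997) = 13.768°.
Δλ = atan2( sin θ sin δ cos φ₁ , cos δ − sin φ₁ sin φ₂ ) = atan2(0.076282, 0.966650) = 0.078751 rad = 4.512°.
Hence λ₂ = 31.031° + 4.512° = 35.543°.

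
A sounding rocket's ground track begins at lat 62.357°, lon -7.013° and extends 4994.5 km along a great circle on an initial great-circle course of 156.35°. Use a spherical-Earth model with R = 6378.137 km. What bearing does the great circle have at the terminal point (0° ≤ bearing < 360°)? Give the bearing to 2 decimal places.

final bearing 168.64°

Angular distance δ = d/R = 4994.5 / 6378.137 = 0.783066 rad.
Start latitude φ₁ = 1.088335 rad; initial bearing θ = 2.728822 rad.
sin φ₂ = sin φ₁ cos δ + cos φ₁ sin δ cos θ = (0.885856)(0.708754) + (0.463961)(0.705456)(-0.916013) = 0.328039
φ₂ = asin(0.328039) = 0.334227 rad = 19.150°.
Δλ = atan2( sin θ sin δ cos φ₁ , cos δ − sin φ₁ sin φ₂ ) = atan2(0.131297, 0.418159) = 0.304241 rad = 17.432°.
λ₂ = λ₁ + Δλ = 10.419°.
The forward bearing on arrival equals the back-azimuth from the destination plus 180°.
Back-azimuth from P₂ (19.15°, 10.42°) to P₁ (62.36°, -7.01°), with Δλ' = λ₁ − λ₂ = -17.43°: atan2( sin Δλ' cos φ₁ , cos φ₂ sin φ₁ − sin φ₂ cos φ₁ cos Δλ' ) = 348.64°.
Final bearing = (348.64° + 180°) mod 360° = 168.64°.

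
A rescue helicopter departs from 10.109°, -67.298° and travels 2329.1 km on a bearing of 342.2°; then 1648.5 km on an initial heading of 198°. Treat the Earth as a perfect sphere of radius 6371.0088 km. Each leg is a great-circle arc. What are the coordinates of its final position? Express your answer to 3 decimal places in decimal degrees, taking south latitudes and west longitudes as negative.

Apply the spherical direct solution leg by leg, carrying full precision between legs.
Leg 1: from (10.109°, -67.298°), δ = 2329.1/6371.0088 = 0.365578 rad, θ = 342.2° → φ = 29.935°, λ = -74.543°.
Leg 2: from (29.935°, -74.543°), δ = 1648.5/6371.0088 = 0.258750 rad, θ = 198° → φ = 15.755°, λ = -79.255°.

latitude 15.755°, longitude -79.255°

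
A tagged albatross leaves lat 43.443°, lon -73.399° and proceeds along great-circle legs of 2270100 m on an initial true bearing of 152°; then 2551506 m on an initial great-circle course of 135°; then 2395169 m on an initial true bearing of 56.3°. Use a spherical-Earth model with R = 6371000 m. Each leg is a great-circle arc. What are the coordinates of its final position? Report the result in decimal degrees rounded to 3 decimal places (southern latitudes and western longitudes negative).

Apply the spherical direct solution leg by leg, carrying full precision between legs.
Leg 1: from (43.443°, -73.399°), δ = 2270100/6371000 = 0.356318 rad, θ = 152° → φ = 24.886°, λ = -62.999°.
Leg 2: from (24.886°, -62.999°), δ = 2551506/6371000 = 0.400488 rad, θ = 135° → φ = 7.900°, λ = -46.839°.
Leg 3: from (7.900°, -46.839°), δ = 2395169/6371000 = 0.375949 rad, θ = 56.3° → φ = 19.246°, λ = -27.962°.

latitude 19.246°, longitude -27.962°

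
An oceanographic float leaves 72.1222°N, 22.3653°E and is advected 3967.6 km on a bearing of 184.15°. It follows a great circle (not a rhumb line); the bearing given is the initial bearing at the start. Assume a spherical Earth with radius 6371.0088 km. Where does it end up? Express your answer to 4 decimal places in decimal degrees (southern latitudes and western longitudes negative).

The arc subtends δ = 3967.6/6371.0088 = 0.622759 rad at the centre.
With φ₁ = 72.1222° = 1.258770 rad and θ = 184.15° = 3.214024 rad:
Destination latitude: φ₂ = arcsin( sin φ₁ cos δ + cos φ₁ sin δ cos θ ) = arcsin(0.594461) = 36.4742°.
Then Δλ = atan2(-0.012958, 0.246516) = -0.052517 rad, from sin θ sin δ cos φ₁ over cos δ − sin φ₁ sin φ₂.
Hence λ₂ = 22.3653° + -3.0090° = 19.3563°.

latitude 36.4742°, longitude 19.3563°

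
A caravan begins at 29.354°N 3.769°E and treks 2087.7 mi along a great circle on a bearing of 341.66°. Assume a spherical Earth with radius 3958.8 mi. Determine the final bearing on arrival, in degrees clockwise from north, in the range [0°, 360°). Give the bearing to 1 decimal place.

final bearing 329.6°

Central angle δ = d/R = 0.527357 rad.
Converting: φ₁ = 0.512324 rad, θ = 5.963092 rad.
Applying the spherical law of cosines for sides, sin φ₂ = sin φ₁ cos δ + cos φ₁ sin δ cos θ = 0.839962, so φ₂ = 57.136°.
For the longitude increment, Δλ = atan2( sin θ sin δ cos φ₁, cos δ − sin φ₁ sin φ₂ ) = atan2(-0.138020, 0.452387) = -16.967°.
Hence λ₂ = 3.769° + -16.967° = -13.198°.
The forward bearing on arrival equals the back-azimuth from the destination plus 180°.
Back-azimuth from P₂ (57.1°, -13.2°) to P₁ (29.4°, 3.8°), with Δλ' = λ₁ − λ₂ = 17.0°: atan2( sin Δλ' cos φ₁ , cos φ₂ sin φ₁ − sin φ₂ cos φ₁ cos Δλ' ) = 149.6°.
Final bearing = (149.6° + 180°) mod 360° = 329.6°.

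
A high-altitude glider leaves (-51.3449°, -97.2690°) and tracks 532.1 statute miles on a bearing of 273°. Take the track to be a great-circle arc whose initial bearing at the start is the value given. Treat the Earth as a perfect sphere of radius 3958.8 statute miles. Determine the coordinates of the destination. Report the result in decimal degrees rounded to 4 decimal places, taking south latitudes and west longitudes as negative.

latitude -50.3087°, longitude -109.3642°

Central angle δ = d/R = 0.134409 rad.
With φ₁ = -51.3449° = -0.896138 rad and θ = 273° = 4.764749 rad:
Applying the spherical law of cosines for sides, sin φ₂ = sin φ₁ cos δ + cos φ₁ sin δ cos θ = -0.769496, so φ₂ = -50.3087°.
For the longitude increment, Δλ = atan2( sin θ sin δ cos φ₁, cos δ − sin φ₁ sin φ₂ ) = atan2(-0.083589, 0.390066) = -12.0952°.
λ₂ = -97.2690° + -12.0952° = -109.3642°.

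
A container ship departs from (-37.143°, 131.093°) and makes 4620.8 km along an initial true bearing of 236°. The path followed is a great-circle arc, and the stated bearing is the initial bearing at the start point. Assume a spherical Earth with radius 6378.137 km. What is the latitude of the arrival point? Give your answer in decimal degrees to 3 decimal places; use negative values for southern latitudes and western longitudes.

The arc subtends δ = 4620.8/6378.137 = 0.724475 rad at the centre.
Converting: φ₁ = -0.648268 rad, θ = 4.118977 rad.
sin φ₂ = sin φ₁ cos δ + cos φ₁ sin δ cos θ = (-0.603806)(0.748848) + (0.797131)(0.662742)(-0.559193) = -0.747576
φ₂ = asin(-0.747576) = -0.844405 rad = -48.381°.
Then Δλ = atan2(-0.437974, 0.297456) = -0.974192 rad, from sin θ sin δ cos φ₁ over cos δ − sin φ₁ sin φ₂.
λ₂ = 131.093° + -55.817° = 75.276°.

latitude -48.381°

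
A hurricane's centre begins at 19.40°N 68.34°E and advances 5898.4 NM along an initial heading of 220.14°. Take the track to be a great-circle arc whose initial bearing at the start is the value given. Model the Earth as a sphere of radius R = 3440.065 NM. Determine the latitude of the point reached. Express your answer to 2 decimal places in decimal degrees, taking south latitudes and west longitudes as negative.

latitude -49.57°

Angular distance δ = d/R = 5898.4 / 3440.065 = 1.714619 rad.
Start latitude φ₁ = 0.338594 rad; initial bearing θ = 3.842168 rad.
sin φ₂ = sin φ₁ cos δ + cos φ₁ sin δ cos θ = (0.332161)(-0.143327) + (0.943223)(0.989675)(-0.764472) = -0.761230
φ₂ = asin(-0.761230) = -0.865207 rad = -49.57°.
For the longitude increment, Δλ = atan2( sin θ sin δ cos φ₁, cos δ − sin φ₁ sin φ₂ ) = atan2(-0.601778, 0.109524) = -79.69°.
λ₂ = λ₁ + Δλ = -11.35°.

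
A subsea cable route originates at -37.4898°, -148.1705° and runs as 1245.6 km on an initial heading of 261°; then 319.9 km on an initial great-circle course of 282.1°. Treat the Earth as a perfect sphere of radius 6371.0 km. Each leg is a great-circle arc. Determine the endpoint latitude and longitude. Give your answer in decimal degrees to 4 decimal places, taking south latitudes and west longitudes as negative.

latitude -37.7423°, longitude -165.9006°

Apply the spherical direct solution leg by leg, carrying full precision between legs.
Leg 1: from (-37.4898°, -148.1705°), δ = 1245.6/6371 = 0.195511 rad, θ = 261° → φ = -38.3993°, λ = -162.3425°.
Leg 2: from (-38.3993°, -162.3425°), δ = 319.9/6371 = 0.050212 rad, θ = 282.1° → φ = -37.7423°, λ = -165.9006°.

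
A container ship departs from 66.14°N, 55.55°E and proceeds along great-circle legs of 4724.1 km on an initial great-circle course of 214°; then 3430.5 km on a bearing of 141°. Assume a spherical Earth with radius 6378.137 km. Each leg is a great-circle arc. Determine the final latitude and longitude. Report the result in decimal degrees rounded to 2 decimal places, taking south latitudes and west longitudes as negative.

latitude 1.69°, longitude 49.39°

Apply the spherical direct solution leg by leg, carrying full precision between legs.
Leg 1: from (66.14°, 55.55°), δ = 4724.1/6378.137 = 0.740671 rad, θ = 214° → φ = 26.66°, λ = 30.58°.
Leg 2: from (26.66°, 30.58°), δ = 3430.5/6378.137 = 0.537853 rad, θ = 141° → φ = 1.69°, λ = 49.39°.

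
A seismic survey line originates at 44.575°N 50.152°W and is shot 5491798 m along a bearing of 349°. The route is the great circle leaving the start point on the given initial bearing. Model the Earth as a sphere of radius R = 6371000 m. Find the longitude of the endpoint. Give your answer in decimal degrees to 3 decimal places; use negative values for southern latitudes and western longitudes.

The arc subtends δ = 5491798/6371000 = 0.861999 rad at the centre.
With φ₁ = 44.575° = 0.777981 rad and θ = 349° = 6.091199 rad:
Destination latitude: φ₂ = arcsin( sin φ₁ cos δ + cos φ₁ sin δ cos θ ) = arcsin(0.987672) = 80.994°.
For the longitude increment, Δλ = atan2( sin θ sin δ cos φ₁, cos δ − sin φ₁ sin φ₂ ) = atan2(-0.103183, -0.042269) = -112.277°.
Hence λ₂ = -50.152° + -112.277° = -162.429°.

longitude -162.429°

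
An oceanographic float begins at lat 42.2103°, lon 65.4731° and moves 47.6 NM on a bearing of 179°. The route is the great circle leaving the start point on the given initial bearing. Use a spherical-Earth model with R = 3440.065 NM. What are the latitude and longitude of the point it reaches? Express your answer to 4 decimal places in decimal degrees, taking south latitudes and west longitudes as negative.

Central angle δ = d/R = 0.013837 rad.
With φ₁ = 42.2103° = 0.736709 rad and θ = 179° = 3.124139 rad:
sin φ₂ = sin φ₁ cos δ + cos φ₁ sin δ cos θ = (0.671854)(0.999904) + (0.740684)(0.013837)(-0.999848) = 0.661543
φ₂ = asin(0.661543) = 0.722874 rad = 41.4176°.
For the longitude increment, Δλ = atan2( sin θ sin δ cos φ₁, cos δ − sin φ₁ sin φ₂ ) = atan2(0.000179, 0.555444) = 0.0185°.
λ₂ = 65.4731° + 0.0185° = 65.4916°.

latitude 41.4176°, longitude 65.4916°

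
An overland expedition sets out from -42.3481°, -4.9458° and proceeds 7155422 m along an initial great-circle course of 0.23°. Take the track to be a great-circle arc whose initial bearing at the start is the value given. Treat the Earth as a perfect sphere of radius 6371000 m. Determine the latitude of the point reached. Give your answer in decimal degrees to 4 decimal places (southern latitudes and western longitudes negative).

latitude 22.0018°

Angular distance δ = d/R = 7155422 / 6371000 = 1.123124 rad.
With φ₁ = -42.3481° = -0.739114 rad and θ = 0.23° = 0.004014 rad:
Applying the spherical law of cosines for sides, sin φ₂ = sin φ₁ cos δ + cos φ₁ sin δ cos θ = 0.374636, so φ₂ = 22.0018°.
Δλ = atan2( sin θ sin δ cos φ₁ , cos δ − sin φ₁ sin φ₂ ) = atan2(0.002674, 0.685236) = 0.003903 rad = 0.2236°.
λ₂ = λ₁ + Δλ = -4.7222°.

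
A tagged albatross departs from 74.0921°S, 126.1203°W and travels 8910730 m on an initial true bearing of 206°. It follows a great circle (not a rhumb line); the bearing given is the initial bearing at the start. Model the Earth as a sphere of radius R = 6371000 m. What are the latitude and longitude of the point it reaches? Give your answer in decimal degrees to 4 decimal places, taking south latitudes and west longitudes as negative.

latitude -24.0452°, longitude 82.1044°

Central angle δ = d/R = 1.398639 rad.
Converting: φ₁ = -1.293151 rad, θ = 3.595378 rad.
Destination latitude: φ₂ = arcsin( sin φ₁ cos δ + cos φ₁ sin δ cos θ ) = arcsin(-0.407458) = -24.0452°.
For the longitude increment, Δλ = atan2( sin θ sin δ cos φ₁, cos δ − sin φ₁ sin φ₂ ) = atan2(-0.118378, -0.220546) = -151.7753°.
λ₂ = -126.1203° + -151.7753° = -277.8956°, normalized to (−180°, 180°] → 82.1044°.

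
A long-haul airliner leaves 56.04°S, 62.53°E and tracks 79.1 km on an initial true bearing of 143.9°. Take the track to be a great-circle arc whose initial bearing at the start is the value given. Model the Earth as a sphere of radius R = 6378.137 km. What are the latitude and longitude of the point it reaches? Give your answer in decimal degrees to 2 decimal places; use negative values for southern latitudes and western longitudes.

latitude -56.61°, longitude 63.29°

Central angle δ = d/R = 0.012402 rad.
Start latitude φ₁ = -0.978083 rad; initial bearing θ = 2.511529 rad.
sin φ₂ = sin φ₁ cos δ + cos φ₁ sin δ cos θ = (-0.829428)(0.999923) + (0.558614)(0.012401)(-0.807990) = -0.834961
φ₂ = asin(-0.834961) = -0.988063 rad = -56.61°.
Then Δλ = atan2(0.004082, 0.307383) = 0.013278 rad, from sin θ sin δ cos φ₁ over cos δ − sin φ₁ sin φ₂.
λ₂ = 62.53° + 0.76° = 63.29°.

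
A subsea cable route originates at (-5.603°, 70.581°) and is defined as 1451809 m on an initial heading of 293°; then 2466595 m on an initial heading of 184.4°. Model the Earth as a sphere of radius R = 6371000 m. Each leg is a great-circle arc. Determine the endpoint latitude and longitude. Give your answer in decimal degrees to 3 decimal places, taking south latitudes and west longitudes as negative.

latitude -22.530°, longitude 56.781°

Apply the spherical direct solution leg by leg, carrying full precision between legs.
Leg 1: from (-5.603°, 70.581°), δ = 1451809/6371000 = 0.227878 rad, θ = 293° → φ = -0.416°, λ = 58.578°.
Leg 2: from (-0.416°, 58.578°), δ = 2466595/6371000 = 0.387160 rad, θ = 184.4° → φ = -22.530°, λ = 56.781°.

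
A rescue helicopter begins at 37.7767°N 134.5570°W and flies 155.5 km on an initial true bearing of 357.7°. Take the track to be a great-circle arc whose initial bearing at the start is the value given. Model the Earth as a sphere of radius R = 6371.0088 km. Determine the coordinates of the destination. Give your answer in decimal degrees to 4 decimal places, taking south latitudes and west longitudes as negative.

Angular distance δ = d/R = 155.5 / 6371.0088 = 0.024407 rad.
Converting: φ₁ = 0.659328 rad, θ = 6.243043 rad.
sin φ₂ = sin φ₁ cos δ + cos φ₁ sin δ cos θ = (0.612586)(0.999702) + (0.790404)(0.024405)(0.999194) = 0.631678
φ₂ = asin(0.631678) = 0.683715 rad = 39.1740°.
Then Δλ = atan2(-0.000774, 0.612746) = -0.001263 rad, from sin θ sin δ cos φ₁ over cos δ − sin φ₁ sin φ₂.
λ₂ = λ₁ + Δλ = -134.6294°.

latitude 39.1740°, longitude -134.6294°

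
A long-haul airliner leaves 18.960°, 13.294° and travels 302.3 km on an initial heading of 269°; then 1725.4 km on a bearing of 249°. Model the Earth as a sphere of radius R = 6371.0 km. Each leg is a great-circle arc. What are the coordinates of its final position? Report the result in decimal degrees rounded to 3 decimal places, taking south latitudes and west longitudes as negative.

Apply the spherical direct solution leg by leg, carrying full precision between legs.
Leg 1: from (18.960°, 13.294°), δ = 302.3/6371 = 0.047449 rad, θ = 269° → φ = 18.890°, λ = 10.421°.
Leg 2: from (18.890°, 10.421°), δ = 1725.4/6371 = 0.270821 rad, θ = 249° → φ = 12.783°, λ = -4.418°.

latitude 12.783°, longitude -4.418°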